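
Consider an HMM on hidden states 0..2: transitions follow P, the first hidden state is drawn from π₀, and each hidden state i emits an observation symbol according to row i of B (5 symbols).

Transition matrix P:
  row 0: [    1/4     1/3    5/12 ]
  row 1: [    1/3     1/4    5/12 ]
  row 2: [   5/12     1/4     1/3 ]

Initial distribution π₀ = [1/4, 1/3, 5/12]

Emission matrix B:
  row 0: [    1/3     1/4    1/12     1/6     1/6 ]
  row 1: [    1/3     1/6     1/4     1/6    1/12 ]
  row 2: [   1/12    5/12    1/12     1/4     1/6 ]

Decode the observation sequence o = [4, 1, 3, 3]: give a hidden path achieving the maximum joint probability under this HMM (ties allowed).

t=0: δ = [4.167e-02, 2.778e-02, 6.944e-02]  (obs o_0=4)
t=1: δ = [7.234e-03, 2.894e-03, 9.645e-03]  ψ = [2, 2, 2]  (obs o_1=1)
t=2: δ = [6.698e-04, 4.019e-04, 8.038e-04]  ψ = [2, 0, 2]  (obs o_2=3)
t=3: δ = [5.582e-05, 3.721e-05, 6.977e-05]  ψ = [2, 0, 0]  (obs o_3=3)
backtrack: best end state = 2; path = [2, 2, 0, 2]

path = [2, 2, 0, 2]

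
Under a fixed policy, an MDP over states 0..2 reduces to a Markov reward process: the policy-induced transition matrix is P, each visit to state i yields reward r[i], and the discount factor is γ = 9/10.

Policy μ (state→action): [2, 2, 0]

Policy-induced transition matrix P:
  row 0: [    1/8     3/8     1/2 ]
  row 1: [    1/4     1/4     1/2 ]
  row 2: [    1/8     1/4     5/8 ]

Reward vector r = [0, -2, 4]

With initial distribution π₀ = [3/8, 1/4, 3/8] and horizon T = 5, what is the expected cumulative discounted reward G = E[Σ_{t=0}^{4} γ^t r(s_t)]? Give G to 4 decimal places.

t=0: π = [0.3750, 0.2500, 0.3750], E[r] = 1.0000, γ^t·E[r] = 1.000000, running G = 1.000000
t=1: π = [0.1563, 0.2969, 0.5469], E[r] = 1.5938, γ^t·E[r] = 1.434375, running G = 2.434375
t=2: π = [0.1621, 0.2695, 0.5684], E[r] = 1.7344, γ^t·E[r] = 1.404844, running G = 3.839219
t=3: π = [0.1587, 0.2703, 0.5710], E[r] = 1.7437, γ^t·E[r] = 1.271123, running G = 5.110341
t=4: π = [0.1588, 0.2698, 0.5714], E[r] = 1.7458, γ^t·E[r] = 1.145452, running G = 6.255793

G = 6.2558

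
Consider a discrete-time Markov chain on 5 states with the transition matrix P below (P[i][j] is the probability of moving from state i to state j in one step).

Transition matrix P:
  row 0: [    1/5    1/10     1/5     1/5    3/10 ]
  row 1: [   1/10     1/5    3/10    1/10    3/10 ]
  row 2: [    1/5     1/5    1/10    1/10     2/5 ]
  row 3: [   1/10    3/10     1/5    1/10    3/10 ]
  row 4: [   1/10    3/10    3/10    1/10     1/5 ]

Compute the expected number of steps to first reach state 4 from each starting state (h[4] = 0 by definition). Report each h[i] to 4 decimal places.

First-step conditioning: h[4] = 0; for i ≠ 4, h[i] = 1 + Σ_k P[i][k]·h[k].
  h[0] = 1 + 1/5·h[0] + 1/10·h[1] + 1/5·h[2] + 1/5·h[3]
  h[1] = 1 + 1/10·h[0] + 1/5·h[1] + 3/10·h[2] + 1/10·h[3]
  h[2] = 1 + 1/5·h[0] + 1/5·h[1] + 1/10·h[2] + 1/10·h[3]
  h[3] = 1 + 1/10·h[0] + 3/10·h[1] + 1/5·h[2] + 1/10·h[3]
Solving the 4×4 linear system over states ≠ 4 gives exactly h = [11020/3523, 10910/3523, 770/271, 11000/3523, 0] (h[4] = 0 is the target).

h = [3.1280, 3.0968, 2.8413, 3.1223, 0.0000]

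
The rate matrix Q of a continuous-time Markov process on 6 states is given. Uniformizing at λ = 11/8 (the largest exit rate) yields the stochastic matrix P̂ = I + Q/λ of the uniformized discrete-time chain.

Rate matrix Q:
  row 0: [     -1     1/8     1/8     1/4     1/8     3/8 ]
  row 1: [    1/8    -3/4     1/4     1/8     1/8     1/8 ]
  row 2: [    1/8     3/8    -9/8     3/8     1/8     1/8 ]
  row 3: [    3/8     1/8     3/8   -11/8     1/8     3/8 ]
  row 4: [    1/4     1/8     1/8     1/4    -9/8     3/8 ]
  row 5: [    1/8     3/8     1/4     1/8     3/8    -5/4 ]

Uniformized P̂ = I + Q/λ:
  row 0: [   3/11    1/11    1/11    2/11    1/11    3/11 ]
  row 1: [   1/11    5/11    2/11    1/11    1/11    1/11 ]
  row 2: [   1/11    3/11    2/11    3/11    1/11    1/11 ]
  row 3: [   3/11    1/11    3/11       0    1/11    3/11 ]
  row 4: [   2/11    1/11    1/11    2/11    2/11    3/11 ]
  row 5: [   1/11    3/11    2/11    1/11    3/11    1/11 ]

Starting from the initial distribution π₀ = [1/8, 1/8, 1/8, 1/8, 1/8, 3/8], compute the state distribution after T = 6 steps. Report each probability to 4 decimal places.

π = [0.1561, 0.2388, 0.1678, 0.1355, 0.1337, 0.1682]

t=0: π = [0.1250, 0.1250, 0.1250, 0.1250, 0.1250, 0.3750]
t=1: π = [0.1477, 0.2273, 0.1705, 0.1250, 0.1705, 0.1591]
t=2: π = [0.1560, 0.2335, 0.1643, 0.1395, 0.1353, 0.1715]
t=3: π = [0.1569, 0.2369, 0.1680, 0.1346, 0.1344, 0.1692]
t=4: π = [0.1561, 0.2384, 0.1676, 0.1357, 0.1339, 0.1683]
t=5: π = [0.1561, 0.2387, 0.1678, 0.1354, 0.1337, 0.1683]
t=6: π = [0.1561, 0.2388, 0.1678, 0.1355, 0.1337, 0.1682]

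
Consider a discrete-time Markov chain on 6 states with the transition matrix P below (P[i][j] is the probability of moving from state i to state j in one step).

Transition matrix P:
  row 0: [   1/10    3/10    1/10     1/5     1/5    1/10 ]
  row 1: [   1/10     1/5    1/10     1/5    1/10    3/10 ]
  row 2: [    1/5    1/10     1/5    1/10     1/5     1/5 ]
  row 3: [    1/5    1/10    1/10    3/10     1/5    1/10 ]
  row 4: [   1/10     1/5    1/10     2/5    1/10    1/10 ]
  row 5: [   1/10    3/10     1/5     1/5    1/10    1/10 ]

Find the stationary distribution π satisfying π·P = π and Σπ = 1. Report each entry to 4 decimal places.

Balance equations π_j = Σ_i π_i·P[i][j]:
  π_0 = 1/10·π_0 + 1/10·π_1 + 1/5·π_2 + 1/5·π_3 + 1/10·π_4 + 1/10·π_5
  π_1 = 3/10·π_0 + 1/5·π_1 + 1/10·π_2 + 1/10·π_3 + 1/5·π_4 + 3/10·π_5
  π_2 = 1/10·π_0 + 1/10·π_1 + 1/5·π_2 + 1/10·π_3 + 1/10·π_4 + 1/5·π_5
  π_3 = 1/5·π_0 + 1/5·π_1 + 1/10·π_2 + 3/10·π_3 + 2/5·π_4 + 1/5·π_5
  π_4 = 1/5·π_0 + 1/10·π_1 + 1/5·π_2 + 1/5·π_3 + 1/10·π_4 + 1/10·π_5
  normalize: π_0 + π_1 + π_2 + π_3 + π_4 + π_5 = 1
Solving the linear system gives exactly π = [6565/47941, 18397/95882, 6132/47941, 11577/47941, 14443/95882, 7247/47941].

π = [0.1369, 0.1919, 0.1279, 0.2415, 0.1506, 0.1512]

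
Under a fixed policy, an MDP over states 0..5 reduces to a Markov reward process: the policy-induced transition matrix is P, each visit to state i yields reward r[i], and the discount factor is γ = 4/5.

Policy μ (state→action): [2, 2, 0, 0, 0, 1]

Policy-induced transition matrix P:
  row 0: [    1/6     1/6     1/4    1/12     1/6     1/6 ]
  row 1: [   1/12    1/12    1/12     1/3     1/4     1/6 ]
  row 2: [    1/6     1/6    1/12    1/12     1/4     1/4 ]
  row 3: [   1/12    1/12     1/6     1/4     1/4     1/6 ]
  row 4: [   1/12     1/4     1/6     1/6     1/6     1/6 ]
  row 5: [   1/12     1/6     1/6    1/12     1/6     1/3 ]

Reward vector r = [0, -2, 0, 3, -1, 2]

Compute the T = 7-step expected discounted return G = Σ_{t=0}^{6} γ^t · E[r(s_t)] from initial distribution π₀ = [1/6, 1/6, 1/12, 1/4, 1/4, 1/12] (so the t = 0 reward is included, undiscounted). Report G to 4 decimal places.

t=0: π = [0.1667, 0.1667, 0.0833, 0.2500, 0.2500, 0.0833], E[r] = 0.3333, γ^t·E[r] = 0.333333, running G = 0.333333
t=1: π = [0.1042, 0.1528, 0.1597, 0.1875, 0.2083, 0.1875], E[r] = 0.4236, γ^t·E[r] = 0.338889, running G = 0.672222
t=2: π = [0.1053, 0.1557, 0.1493, 0.1701, 0.2083, 0.2112], E[r] = 0.4132, γ^t·E[r] = 0.264444, running G = 0.936667
t=3: π = [0.1046, 0.1569, 0.1500, 0.1680, 0.2063, 0.2143], E[r] = 0.4125, γ^t·E[r] = 0.211210, running G = 1.147877
t=4: π = [0.1045, 0.1568, 0.1498, 0.1677, 0.2062, 0.2149], E[r] = 0.4132, γ^t·E[r] = 0.169236, running G = 1.317113
t=5: π = [0.1045, 0.1568, 0.1498, 0.1677, 0.2062, 0.2150], E[r] = 0.4131, γ^t·E[r] = 0.135375, running G = 1.452488
t=6: π = [0.1045, 0.1568, 0.1498, 0.1677, 0.2062, 0.2150], E[r] = 0.4131, γ^t·E[r] = 0.108302, running G = 1.560790

G = 1.5608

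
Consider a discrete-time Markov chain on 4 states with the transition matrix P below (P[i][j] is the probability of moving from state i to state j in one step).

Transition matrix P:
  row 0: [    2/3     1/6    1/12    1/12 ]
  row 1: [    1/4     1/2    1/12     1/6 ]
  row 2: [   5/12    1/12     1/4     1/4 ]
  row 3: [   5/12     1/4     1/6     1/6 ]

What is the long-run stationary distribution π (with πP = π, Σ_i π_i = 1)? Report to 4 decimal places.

π = [0.4994, 0.2526, 0.1135, 0.1345]

Balance equations π_j = Σ_i π_i·P[i][j]:
  π_0 = 2/3·π_0 + 1/4·π_1 + 5/12·π_2 + 5/12·π_3
  π_1 = 1/6·π_0 + 1/2·π_1 + 1/12·π_2 + 1/4·π_3
  π_2 = 1/12·π_0 + 1/12·π_1 + 1/4·π_2 + 1/6·π_3
  normalize: π_0 + π_1 + π_2 + π_3 = 1
Solving the linear system gives exactly π = [427/855, 24/95, 97/855, 23/171].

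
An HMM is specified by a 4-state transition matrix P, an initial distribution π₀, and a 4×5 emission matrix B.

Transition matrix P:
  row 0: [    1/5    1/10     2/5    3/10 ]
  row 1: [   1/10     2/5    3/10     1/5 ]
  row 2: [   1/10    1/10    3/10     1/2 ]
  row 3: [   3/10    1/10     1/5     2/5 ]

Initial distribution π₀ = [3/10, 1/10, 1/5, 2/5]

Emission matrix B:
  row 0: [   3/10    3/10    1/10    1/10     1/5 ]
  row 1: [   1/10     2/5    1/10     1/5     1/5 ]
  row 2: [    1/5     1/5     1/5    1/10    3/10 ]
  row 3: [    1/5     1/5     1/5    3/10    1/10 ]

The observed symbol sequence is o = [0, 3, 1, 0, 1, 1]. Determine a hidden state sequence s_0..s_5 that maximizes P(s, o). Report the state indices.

path = [3, 3, 0, 2, 3, 0]

t=0: δ = [9.000e-02, 1.000e-02, 4.000e-02, 8.000e-02]  (obs o_0=0)
t=1: δ = [2.400e-03, 1.800e-03, 3.600e-03, 9.600e-03]  ψ = [3, 0, 0, 3]  (obs o_1=3)
t=2: δ = [8.640e-04, 3.840e-04, 3.840e-04, 7.680e-04]  ψ = [3, 3, 3, 3]  (obs o_2=1)
t=3: δ = [6.912e-05, 1.536e-05, 6.912e-05, 6.144e-05]  ψ = [3, 1, 0, 3]  (obs o_3=0)
t=4: δ = [5.530e-06, 2.765e-06, 5.530e-06, 6.912e-06]  ψ = [3, 0, 0, 2]  (obs o_4=1)
t=5: δ = [6.221e-07, 4.424e-07, 4.424e-07, 5.530e-07]  ψ = [3, 1, 0, 2]  (obs o_5=1)
backtrack: best end state = 0; path = [3, 3, 0, 2, 3, 0]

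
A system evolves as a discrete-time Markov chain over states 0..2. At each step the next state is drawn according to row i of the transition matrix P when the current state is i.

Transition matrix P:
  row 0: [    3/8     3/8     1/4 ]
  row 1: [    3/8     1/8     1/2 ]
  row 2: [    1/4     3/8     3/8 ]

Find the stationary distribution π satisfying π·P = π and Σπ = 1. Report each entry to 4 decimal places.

Balance equations π_j = Σ_i π_i·P[i][j]:
  π_0 = 3/8·π_0 + 3/8·π_1 + 1/4·π_2
  π_1 = 3/8·π_0 + 1/8·π_1 + 3/8·π_2
  normalize: π_0 + π_1 + π_2 = 1
Solving the linear system gives exactly π = [23/70, 3/10, 13/35].

π = [0.3286, 0.3000, 0.3714]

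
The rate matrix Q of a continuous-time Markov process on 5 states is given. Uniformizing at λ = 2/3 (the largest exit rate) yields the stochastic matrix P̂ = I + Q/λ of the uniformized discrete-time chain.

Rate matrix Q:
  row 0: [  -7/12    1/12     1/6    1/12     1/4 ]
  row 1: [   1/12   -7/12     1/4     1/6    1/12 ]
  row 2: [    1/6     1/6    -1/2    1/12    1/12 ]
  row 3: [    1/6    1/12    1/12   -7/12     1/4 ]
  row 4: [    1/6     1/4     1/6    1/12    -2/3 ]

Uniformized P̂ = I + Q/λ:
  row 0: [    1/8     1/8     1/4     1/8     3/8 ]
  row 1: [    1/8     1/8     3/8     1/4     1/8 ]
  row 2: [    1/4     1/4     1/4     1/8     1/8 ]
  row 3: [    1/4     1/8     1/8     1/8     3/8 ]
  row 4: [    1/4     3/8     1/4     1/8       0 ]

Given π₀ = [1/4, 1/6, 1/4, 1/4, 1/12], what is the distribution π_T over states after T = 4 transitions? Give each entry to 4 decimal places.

t=0: π = [0.2500, 0.1667, 0.2500, 0.2500, 0.0833]
t=1: π = [0.1979, 0.1771, 0.2396, 0.1458, 0.2396]
t=2: π = [0.2031, 0.2148, 0.2539, 0.1471, 0.1810]
t=3: π = [0.1978, 0.2020, 0.2585, 0.1519, 0.1899]
t=4: π = [0.2000, 0.2048, 0.2563, 0.1502, 0.1887]

π = [0.2000, 0.2048, 0.2563, 0.1502, 0.1887]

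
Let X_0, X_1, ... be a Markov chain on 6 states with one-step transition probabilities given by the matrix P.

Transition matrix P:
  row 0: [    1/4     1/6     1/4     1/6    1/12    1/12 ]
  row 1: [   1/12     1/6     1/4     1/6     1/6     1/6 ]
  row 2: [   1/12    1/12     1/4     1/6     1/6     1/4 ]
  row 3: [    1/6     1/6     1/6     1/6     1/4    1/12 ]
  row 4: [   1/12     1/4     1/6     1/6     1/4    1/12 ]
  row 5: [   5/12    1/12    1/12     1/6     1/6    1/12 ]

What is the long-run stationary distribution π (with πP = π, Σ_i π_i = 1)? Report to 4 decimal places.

Balance equations π_j = Σ_i π_i·P[i][j]:
  π_0 = 1/4·π_0 + 1/12·π_1 + 1/12·π_2 + 1/6·π_3 + 1/12·π_4 + 5/12·π_5
  π_1 = 1/6·π_0 + 1/6·π_1 + 1/12·π_2 + 1/6·π_3 + 1/4·π_4 + 1/12·π_5
  π_2 = 1/4·π_0 + 1/4·π_1 + 1/4·π_2 + 1/6·π_3 + 1/6·π_4 + 1/12·π_5
  π_3 = 1/6·π_0 + 1/6·π_1 + 1/6·π_2 + 1/6·π_3 + 1/6·π_4 + 1/6·π_5
  π_4 = 1/12·π_0 + 1/6·π_1 + 1/6·π_2 + 1/4·π_3 + 1/4·π_4 + 1/6·π_5
  normalize: π_0 + π_1 + π_2 + π_3 + π_4 + π_5 = 1
Solving the linear system gives exactly π = [9023/53568, 919/5952, 7121/35712, 1/6, 9731/53568, 13867/107136].

π = [0.1684, 0.1544, 0.1994, 0.1667, 0.1817, 0.1294]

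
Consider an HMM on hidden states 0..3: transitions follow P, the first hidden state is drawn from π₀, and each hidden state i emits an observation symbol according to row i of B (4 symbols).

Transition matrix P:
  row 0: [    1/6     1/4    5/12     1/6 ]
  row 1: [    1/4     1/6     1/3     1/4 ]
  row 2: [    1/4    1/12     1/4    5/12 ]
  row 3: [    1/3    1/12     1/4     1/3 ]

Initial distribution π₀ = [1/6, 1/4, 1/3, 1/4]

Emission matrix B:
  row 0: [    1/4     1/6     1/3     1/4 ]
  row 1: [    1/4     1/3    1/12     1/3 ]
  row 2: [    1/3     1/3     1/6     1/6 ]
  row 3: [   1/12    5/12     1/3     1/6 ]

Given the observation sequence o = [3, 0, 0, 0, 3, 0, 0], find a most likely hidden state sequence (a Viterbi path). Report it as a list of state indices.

path = [1, 2, 0, 2, 3, 0, 2]

t=0: δ = [4.167e-02, 8.333e-02, 5.556e-02, 4.167e-02]  (obs o_0=3)
t=1: δ = [5.208e-03, 3.472e-03, 9.259e-03, 1.929e-03]  ψ = [1, 1, 1, 2]  (obs o_1=0)
t=2: δ = [5.787e-04, 3.255e-04, 7.716e-04, 3.215e-04]  ψ = [2, 0, 2, 2]  (obs o_2=0)
t=3: δ = [4.823e-05, 3.617e-05, 8.038e-05, 2.679e-05]  ψ = [2, 0, 0, 2]  (obs o_3=0)
t=4: δ = [5.023e-06, 4.019e-06, 3.349e-06, 5.582e-06]  ψ = [2, 0, 0, 2]  (obs o_4=3)
t=5: δ = [4.651e-07, 3.140e-07, 6.977e-07, 1.550e-07]  ψ = [3, 0, 0, 3]  (obs o_5=0)
t=6: δ = [4.361e-08, 2.907e-08, 6.460e-08, 2.423e-08]  ψ = [2, 0, 0, 2]  (obs o_6=0)
backtrack: best end state = 2; path = [1, 2, 0, 2, 3, 0, 2]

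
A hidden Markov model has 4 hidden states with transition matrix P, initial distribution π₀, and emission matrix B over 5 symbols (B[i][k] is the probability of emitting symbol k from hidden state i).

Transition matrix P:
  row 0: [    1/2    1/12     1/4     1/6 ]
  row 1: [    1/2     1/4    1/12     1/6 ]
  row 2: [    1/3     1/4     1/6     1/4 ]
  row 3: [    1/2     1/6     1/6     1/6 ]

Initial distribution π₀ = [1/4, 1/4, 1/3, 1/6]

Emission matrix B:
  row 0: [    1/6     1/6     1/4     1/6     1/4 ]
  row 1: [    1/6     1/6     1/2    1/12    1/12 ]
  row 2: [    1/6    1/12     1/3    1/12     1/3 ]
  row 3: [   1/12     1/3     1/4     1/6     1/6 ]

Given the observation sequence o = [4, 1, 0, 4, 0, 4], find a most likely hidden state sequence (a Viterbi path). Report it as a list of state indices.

path = [2, 3, 0, 0, 0, 0]

t=0: δ = [6.250e-02, 2.083e-02, 1.111e-01, 2.778e-02]  (obs o_0=4)
t=1: δ = [6.173e-03, 4.630e-03, 1.543e-03, 9.259e-03]  ψ = [2, 2, 2, 2]  (obs o_1=1)
t=2: δ = [7.716e-04, 2.572e-04, 2.572e-04, 1.286e-04]  ψ = [3, 3, 0, 3]  (obs o_2=0)
t=3: δ = [9.645e-05, 5.358e-06, 6.430e-05, 2.143e-05]  ψ = [0, 0, 0, 0]  (obs o_3=4)
t=4: δ = [8.038e-06, 2.679e-06, 4.019e-06, 1.340e-06]  ψ = [0, 2, 0, 0]  (obs o_4=0)
t=5: δ = [1.005e-06, 8.372e-08, 6.698e-07, 2.233e-07]  ψ = [0, 2, 0, 0]  (obs o_5=4)
backtrack: best end state = 0; path = [2, 3, 0, 0, 0, 0]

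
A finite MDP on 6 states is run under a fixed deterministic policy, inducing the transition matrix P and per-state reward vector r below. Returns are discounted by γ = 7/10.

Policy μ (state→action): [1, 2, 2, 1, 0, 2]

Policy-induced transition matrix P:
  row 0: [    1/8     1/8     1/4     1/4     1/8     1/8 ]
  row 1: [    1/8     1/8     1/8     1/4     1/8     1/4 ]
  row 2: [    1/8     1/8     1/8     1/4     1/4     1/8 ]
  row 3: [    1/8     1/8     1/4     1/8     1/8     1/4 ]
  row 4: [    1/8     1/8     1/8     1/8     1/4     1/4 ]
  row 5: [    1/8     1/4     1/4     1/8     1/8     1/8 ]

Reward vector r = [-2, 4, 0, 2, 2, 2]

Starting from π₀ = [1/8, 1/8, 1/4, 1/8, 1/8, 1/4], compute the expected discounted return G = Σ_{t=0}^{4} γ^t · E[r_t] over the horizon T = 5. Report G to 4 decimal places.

t=0: π = [0.1250, 0.1250, 0.2500, 0.1250, 0.1250, 0.2500], E[r] = 1.2500, γ^t·E[r] = 1.250000, running G = 1.250000
t=1: π = [0.1250, 0.1563, 0.1875, 0.1875, 0.1719, 0.1719], E[r] = 1.4375, γ^t·E[r] = 1.006250, running G = 2.256250
t=2: π = [0.1250, 0.1465, 0.1855, 0.1836, 0.1699, 0.1895], E[r] = 1.4219, γ^t·E[r] = 0.696719, running G = 2.952969
t=3: π = [0.1250, 0.1487, 0.1873, 0.1821, 0.1694, 0.1875], E[r] = 1.4229, γ^t·E[r] = 0.488038, running G = 3.441007
t=4: π = [0.1250, 0.1484, 0.1868, 0.1826, 0.1696, 0.1875], E[r] = 1.4232, γ^t·E[r] = 0.341715, running G = 3.782721

G = 3.7827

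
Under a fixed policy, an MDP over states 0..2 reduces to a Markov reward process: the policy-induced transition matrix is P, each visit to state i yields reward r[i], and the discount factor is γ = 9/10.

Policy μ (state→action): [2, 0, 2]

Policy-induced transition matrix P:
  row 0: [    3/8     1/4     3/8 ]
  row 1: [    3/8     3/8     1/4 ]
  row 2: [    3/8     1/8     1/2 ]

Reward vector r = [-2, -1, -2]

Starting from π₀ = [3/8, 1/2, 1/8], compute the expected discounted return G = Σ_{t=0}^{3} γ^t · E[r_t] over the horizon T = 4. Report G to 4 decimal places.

G = -5.7413

t=0: π = [0.3750, 0.5000, 0.1250], E[r] = -1.5000, γ^t·E[r] = -1.500000, running G = -1.500000
t=1: π = [0.3750, 0.2969, 0.3281], E[r] = -1.7031, γ^t·E[r] = -1.532813, running G = -3.032813
t=2: π = [0.3750, 0.2461, 0.3789], E[r] = -1.7539, γ^t·E[r] = -1.420664, running G = -4.453477
t=3: π = [0.3750, 0.2334, 0.3916], E[r] = -1.7666, γ^t·E[r] = -1.287853, running G = -5.741329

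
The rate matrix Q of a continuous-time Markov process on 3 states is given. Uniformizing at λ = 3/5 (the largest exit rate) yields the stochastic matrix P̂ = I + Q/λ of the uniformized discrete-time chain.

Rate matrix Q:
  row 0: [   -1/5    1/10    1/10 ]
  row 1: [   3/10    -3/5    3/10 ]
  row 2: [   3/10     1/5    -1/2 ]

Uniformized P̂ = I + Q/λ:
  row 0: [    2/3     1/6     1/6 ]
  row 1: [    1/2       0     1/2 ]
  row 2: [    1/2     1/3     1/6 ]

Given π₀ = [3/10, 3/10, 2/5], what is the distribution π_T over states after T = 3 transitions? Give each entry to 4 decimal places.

t=0: π = [0.3000, 0.3000, 0.4000]
t=1: π = [0.5500, 0.1833, 0.2667]
t=2: π = [0.5917, 0.1806, 0.2278]
t=3: π = [0.5986, 0.1745, 0.2269]

π = [0.5986, 0.1745, 0.2269]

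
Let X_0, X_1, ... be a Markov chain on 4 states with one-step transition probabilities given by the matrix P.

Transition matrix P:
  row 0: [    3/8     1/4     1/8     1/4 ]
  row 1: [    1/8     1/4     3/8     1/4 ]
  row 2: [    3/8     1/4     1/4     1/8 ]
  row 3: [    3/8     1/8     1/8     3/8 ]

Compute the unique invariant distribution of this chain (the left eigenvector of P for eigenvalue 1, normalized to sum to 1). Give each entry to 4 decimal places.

Balance equations π_j = Σ_i π_i·P[i][j]:
  π_0 = 3/8·π_0 + 1/8·π_1 + 3/8·π_2 + 3/8·π_3
  π_1 = 1/4·π_0 + 1/4·π_1 + 1/4·π_2 + 1/8·π_3
  π_2 = 1/8·π_0 + 3/8·π_1 + 1/4·π_2 + 1/8·π_3
  normalize: π_0 + π_1 + π_2 + π_3 = 1
Solving the linear system gives exactly π = [25/78, 17/78, 8/39, 10/39].

π = [0.3205, 0.2179, 0.2051, 0.2564]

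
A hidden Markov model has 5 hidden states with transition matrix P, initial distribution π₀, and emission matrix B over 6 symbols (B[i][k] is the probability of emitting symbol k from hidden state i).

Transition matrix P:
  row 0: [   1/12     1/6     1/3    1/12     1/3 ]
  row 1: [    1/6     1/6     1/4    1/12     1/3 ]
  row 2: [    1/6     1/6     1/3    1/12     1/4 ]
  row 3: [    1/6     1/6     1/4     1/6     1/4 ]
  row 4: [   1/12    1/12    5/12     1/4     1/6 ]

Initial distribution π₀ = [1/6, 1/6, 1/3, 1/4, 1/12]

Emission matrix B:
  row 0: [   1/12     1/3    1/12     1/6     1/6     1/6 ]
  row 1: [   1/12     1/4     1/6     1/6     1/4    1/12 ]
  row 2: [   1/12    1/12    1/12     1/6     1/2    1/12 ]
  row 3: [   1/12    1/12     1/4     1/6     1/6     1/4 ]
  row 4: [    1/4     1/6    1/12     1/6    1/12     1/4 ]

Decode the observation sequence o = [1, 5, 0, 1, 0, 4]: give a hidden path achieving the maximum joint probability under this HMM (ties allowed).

t=0: δ = [5.556e-02, 4.167e-02, 2.778e-02, 2.083e-02, 1.389e-02]  (obs o_0=1)
t=1: δ = [1.157e-03, 7.716e-04, 1.543e-03, 1.157e-03, 4.630e-03]  ψ = [1, 0, 0, 0, 0]  (obs o_1=5)
t=2: δ = [3.215e-05, 3.215e-05, 1.608e-04, 9.645e-05, 1.929e-04]  ψ = [4, 4, 4, 4, 4]  (obs o_2=0)
t=3: δ = [8.931e-06, 6.698e-06, 6.698e-06, 4.019e-06, 6.698e-06]  ψ = [2, 2, 4, 4, 2]  (obs o_3=1)
t=4: δ = [9.303e-08, 1.240e-07, 2.481e-07, 1.395e-07, 7.442e-07]  ψ = [1, 0, 0, 4, 0]  (obs o_4=0)
t=5: δ = [1.034e-08, 1.550e-08, 1.550e-07, 3.101e-08, 1.034e-08]  ψ = [4, 4, 4, 4, 4]  (obs o_5=4)
backtrack: best end state = 2; path = [0, 4, 2, 0, 4, 2]

path = [0, 4, 2, 0, 4, 2]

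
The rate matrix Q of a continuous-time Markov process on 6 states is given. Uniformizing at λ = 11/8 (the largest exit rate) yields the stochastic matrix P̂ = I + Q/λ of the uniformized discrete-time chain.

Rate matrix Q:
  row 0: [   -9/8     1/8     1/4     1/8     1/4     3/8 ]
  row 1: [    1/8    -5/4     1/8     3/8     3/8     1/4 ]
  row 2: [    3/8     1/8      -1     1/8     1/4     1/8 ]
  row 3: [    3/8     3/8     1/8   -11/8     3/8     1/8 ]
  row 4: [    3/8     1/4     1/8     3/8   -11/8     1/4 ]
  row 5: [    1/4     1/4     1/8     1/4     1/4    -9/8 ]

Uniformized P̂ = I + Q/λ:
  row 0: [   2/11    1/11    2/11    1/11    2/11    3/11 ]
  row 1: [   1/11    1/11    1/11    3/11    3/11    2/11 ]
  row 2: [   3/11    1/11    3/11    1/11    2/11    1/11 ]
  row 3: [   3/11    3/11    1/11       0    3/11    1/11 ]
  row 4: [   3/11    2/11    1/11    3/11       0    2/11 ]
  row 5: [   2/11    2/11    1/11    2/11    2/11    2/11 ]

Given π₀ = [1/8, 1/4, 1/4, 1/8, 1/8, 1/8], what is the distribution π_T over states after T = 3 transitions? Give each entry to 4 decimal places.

t=0: π = [0.1250, 0.2500, 0.2500, 0.1250, 0.1250, 0.1250]
t=1: π = [0.2045, 0.1364, 0.1477, 0.1591, 0.1932, 0.1591]
t=2: π = [0.2149, 0.1519, 0.1364, 0.1508, 0.1736, 0.1725]
t=3: π = [0.2099, 0.1498, 0.1352, 0.1520, 0.1778, 0.1752]

π = [0.2099, 0.1498, 0.1352, 0.1520, 0.1778, 0.1752]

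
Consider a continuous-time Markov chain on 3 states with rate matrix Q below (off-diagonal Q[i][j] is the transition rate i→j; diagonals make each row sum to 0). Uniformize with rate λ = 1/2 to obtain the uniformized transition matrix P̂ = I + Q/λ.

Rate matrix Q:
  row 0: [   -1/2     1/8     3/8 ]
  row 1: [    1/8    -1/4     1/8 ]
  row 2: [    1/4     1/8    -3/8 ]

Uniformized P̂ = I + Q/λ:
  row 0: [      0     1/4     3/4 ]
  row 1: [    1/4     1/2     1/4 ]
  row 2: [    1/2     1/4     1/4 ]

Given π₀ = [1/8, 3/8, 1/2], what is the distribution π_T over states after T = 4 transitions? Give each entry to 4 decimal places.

t=0: π = [0.1250, 0.3750, 0.5000]
t=1: π = [0.3438, 0.3438, 0.3125]
t=2: π = [0.2422, 0.3359, 0.4219]
t=3: π = [0.2949, 0.3340, 0.3711]
t=4: π = [0.2690, 0.3335, 0.3975]

π = [0.2690, 0.3335, 0.3975]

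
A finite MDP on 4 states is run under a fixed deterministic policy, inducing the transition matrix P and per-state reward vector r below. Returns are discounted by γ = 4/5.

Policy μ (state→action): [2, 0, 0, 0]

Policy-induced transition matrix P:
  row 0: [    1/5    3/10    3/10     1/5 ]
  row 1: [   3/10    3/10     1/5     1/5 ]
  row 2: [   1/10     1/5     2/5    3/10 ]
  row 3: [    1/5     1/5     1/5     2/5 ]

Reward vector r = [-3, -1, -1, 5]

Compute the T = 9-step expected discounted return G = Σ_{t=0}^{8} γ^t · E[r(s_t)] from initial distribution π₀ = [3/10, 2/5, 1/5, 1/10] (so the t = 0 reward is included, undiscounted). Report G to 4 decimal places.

t=0: π = [0.3000, 0.4000, 0.2000, 0.1000], E[r] = -1.0000, γ^t·E[r] = -1.000000, running G = -1.000000
t=1: π = [0.2200, 0.2700, 0.2700, 0.2400], E[r] = 0.0000, γ^t·E[r] = 0.000000, running G = -1.000000
t=2: π = [0.2000, 0.2490, 0.2760, 0.2750], E[r] = 0.2500, γ^t·E[r] = 0.160000, running G = -0.840000
t=3: π = [0.1973, 0.2449, 0.2752, 0.2826], E[r] = 0.3010, γ^t·E[r] = 0.154112, running G = -0.685888
t=4: π = [0.1970, 0.2442, 0.2748, 0.2840], E[r] = 0.3103, γ^t·E[r] = 0.127099, running G = -0.558789
t=5: π = [0.1969, 0.2441, 0.2747, 0.2843], E[r] = 0.3118, γ^t·E[r] = 0.102177, running G = -0.456612
t=6: π = [0.1969, 0.2441, 0.2746, 0.2843], E[r] = 0.3120, γ^t·E[r] = 0.081799, running G = -0.374813
t=7: π = [0.1969, 0.2441, 0.2746, 0.2843], E[r] = 0.3121, γ^t·E[r] = 0.065445, running G = -0.309368
t=8: π = [0.1969, 0.2441, 0.2746, 0.2843], E[r] = 0.3121, γ^t·E[r] = 0.052356, running G = -0.257012

G = -0.2570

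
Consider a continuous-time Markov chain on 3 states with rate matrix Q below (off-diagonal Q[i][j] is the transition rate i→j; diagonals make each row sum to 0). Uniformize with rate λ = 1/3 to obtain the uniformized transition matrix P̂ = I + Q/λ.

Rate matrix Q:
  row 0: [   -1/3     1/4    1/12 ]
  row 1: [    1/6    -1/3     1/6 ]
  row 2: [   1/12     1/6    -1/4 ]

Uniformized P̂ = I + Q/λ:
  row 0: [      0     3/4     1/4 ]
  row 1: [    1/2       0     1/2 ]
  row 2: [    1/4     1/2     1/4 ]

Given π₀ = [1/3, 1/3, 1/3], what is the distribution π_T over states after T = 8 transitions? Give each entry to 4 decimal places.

t=0: π = [0.3333, 0.3333, 0.3333]
t=1: π = [0.2500, 0.4167, 0.3333]
t=2: π = [0.2917, 0.3542, 0.3542]
t=3: π = [0.2656, 0.3958, 0.3385]
t=4: π = [0.2826, 0.3685, 0.3490]
t=5: π = [0.2715, 0.3864, 0.3421]
t=6: π = [0.2787, 0.3747, 0.3466]
t=7: π = [0.2740, 0.3823, 0.3437]
t=8: π = [0.2771, 0.3773, 0.3456]

π = [0.2771, 0.3773, 0.3456]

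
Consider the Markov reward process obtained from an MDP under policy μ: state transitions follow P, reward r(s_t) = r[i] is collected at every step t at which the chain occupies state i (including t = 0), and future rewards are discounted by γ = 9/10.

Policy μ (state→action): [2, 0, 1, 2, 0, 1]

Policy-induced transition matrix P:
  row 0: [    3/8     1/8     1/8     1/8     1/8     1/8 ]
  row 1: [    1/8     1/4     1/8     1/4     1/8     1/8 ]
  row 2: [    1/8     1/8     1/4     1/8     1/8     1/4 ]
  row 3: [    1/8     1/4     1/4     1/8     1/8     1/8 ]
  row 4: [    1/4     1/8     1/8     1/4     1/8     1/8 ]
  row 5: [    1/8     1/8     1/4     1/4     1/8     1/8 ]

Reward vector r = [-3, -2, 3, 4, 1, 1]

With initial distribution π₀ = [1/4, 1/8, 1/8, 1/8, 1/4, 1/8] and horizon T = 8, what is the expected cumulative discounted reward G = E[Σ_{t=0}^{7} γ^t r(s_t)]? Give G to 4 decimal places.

t=0: π = [0.2500, 0.1250, 0.1250, 0.1250, 0.2500, 0.1250], E[r] = 0.2500, γ^t·E[r] = 0.250000, running G = 0.250000
t=1: π = [0.2188, 0.1563, 0.1719, 0.1875, 0.1250, 0.1406], E[r] = 0.5625, γ^t·E[r] = 0.506250, running G = 0.756250
t=2: π = [0.1953, 0.1680, 0.1875, 0.1777, 0.1250, 0.1465], E[r] = 0.6230, γ^t·E[r] = 0.504668, running G = 1.260918
t=3: π = [0.1895, 0.1682, 0.1890, 0.1799, 0.1250, 0.1484], E[r] = 0.6553, γ^t·E[r] = 0.477694, running G = 1.738612
t=4: π = [0.1880, 0.1685, 0.1897, 0.1802, 0.1250, 0.1486], E[r] = 0.6624, γ^t·E[r] = 0.434630, running G = 2.173243
t=5: π = [0.1876, 0.1686, 0.1898, 0.1803, 0.1250, 0.1487], E[r] = 0.6642, γ^t·E[r] = 0.392183, running G = 2.565426
t=6: π = [0.1875, 0.1686, 0.1898, 0.1803, 0.1250, 0.1487], E[r] = 0.6646, γ^t·E[r] = 0.353204, running G = 2.918629
t=7: π = [0.1875, 0.1686, 0.1899, 0.1803, 0.1250, 0.1487], E[r] = 0.6647, γ^t·E[r] = 0.317936, running G = 3.236565

G = 3.2366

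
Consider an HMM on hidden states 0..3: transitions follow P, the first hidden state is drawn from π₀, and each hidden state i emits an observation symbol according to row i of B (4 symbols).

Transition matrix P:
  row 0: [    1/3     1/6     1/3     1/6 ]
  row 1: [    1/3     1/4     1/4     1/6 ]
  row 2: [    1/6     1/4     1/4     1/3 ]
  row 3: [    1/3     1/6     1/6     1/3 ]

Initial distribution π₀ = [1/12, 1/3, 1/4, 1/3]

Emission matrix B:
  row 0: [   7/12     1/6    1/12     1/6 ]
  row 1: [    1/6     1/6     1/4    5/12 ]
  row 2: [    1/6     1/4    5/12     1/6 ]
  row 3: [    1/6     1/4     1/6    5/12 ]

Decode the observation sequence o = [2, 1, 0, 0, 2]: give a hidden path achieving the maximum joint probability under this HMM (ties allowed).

path = [2, 3, 0, 0, 2]

t=0: δ = [6.944e-03, 8.333e-02, 1.042e-01, 5.556e-02]  (obs o_0=2)
t=1: δ = [4.630e-03, 4.340e-03, 6.510e-03, 8.681e-03]  ψ = [1, 2, 2, 2]  (obs o_1=1)
t=2: δ = [1.688e-03, 2.713e-04, 2.713e-04, 4.823e-04]  ψ = [3, 2, 2, 3]  (obs o_2=0)
t=3: δ = [3.282e-04, 4.689e-05, 9.377e-05, 4.689e-05]  ψ = [0, 0, 0, 0]  (obs o_3=0)
t=4: δ = [9.117e-06, 1.368e-05, 4.558e-05, 9.117e-06]  ψ = [0, 0, 0, 0]  (obs o_4=2)
backtrack: best end state = 2; path = [2, 3, 0, 0, 2]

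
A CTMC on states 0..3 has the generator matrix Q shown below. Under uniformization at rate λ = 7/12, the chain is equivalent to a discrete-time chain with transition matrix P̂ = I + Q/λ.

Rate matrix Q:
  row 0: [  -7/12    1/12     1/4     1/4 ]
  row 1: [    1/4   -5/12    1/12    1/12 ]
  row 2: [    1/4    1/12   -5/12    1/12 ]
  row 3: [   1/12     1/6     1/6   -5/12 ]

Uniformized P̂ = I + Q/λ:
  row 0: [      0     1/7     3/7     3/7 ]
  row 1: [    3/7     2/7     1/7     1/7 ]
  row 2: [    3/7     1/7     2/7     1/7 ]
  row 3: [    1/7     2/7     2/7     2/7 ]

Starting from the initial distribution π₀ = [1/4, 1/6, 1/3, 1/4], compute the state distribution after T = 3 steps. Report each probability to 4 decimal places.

π = [0.2500, 0.2082, 0.2918, 0.2500]

t=0: π = [0.2500, 0.1667, 0.3333, 0.2500]
t=1: π = [0.2500, 0.2024, 0.2976, 0.2500]
t=2: π = [0.2500, 0.2075, 0.2925, 0.2500]
t=3: π = [0.2500, 0.2082, 0.2918, 0.2500]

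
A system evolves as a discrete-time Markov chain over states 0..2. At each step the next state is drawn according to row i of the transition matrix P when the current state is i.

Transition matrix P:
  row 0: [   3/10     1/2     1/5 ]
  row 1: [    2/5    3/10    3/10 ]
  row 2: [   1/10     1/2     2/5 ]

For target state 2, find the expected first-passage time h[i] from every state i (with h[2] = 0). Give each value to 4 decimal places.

First-step conditioning: h[2] = 0; for i ≠ 2, h[i] = 1 + Σ_k P[i][k]·h[k].
  h[0] = 1 + 3/10·h[0] + 1/2·h[1]
  h[1] = 1 + 2/5·h[0] + 3/10·h[1]
Solving the 2×2 linear system over states ≠ 2 gives exactly h = [120/29, 110/29, 0] (h[2] = 0 is the target).

h = [4.1379, 3.7931, 0.0000]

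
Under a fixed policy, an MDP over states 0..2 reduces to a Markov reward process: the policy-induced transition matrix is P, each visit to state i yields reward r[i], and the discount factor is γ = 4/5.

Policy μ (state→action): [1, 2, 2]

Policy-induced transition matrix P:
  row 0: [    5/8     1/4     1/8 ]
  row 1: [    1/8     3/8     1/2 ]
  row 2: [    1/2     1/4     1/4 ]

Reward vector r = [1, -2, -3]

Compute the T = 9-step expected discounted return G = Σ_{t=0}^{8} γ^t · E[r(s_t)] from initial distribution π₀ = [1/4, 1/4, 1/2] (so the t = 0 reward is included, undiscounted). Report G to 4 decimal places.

G = -4.8467

t=0: π = [0.2500, 0.2500, 0.5000], E[r] = -1.7500, γ^t·E[r] = -1.750000, running G = -1.750000
t=1: π = [0.4375, 0.2813, 0.2813], E[r] = -0.9688, γ^t·E[r] = -0.775000, running G = -2.525000
t=2: π = [0.4492, 0.2852, 0.2656], E[r] = -0.9180, γ^t·E[r] = -0.587500, running G = -3.112500
t=3: π = [0.4492, 0.2856, 0.2651], E[r] = -0.9175, γ^t·E[r] = -0.469750, running G = -3.582250
t=4: π = [0.4490, 0.2857, 0.2653], E[r] = -0.9182, γ^t·E[r] = -0.376075, running G = -3.958325
t=5: π = [0.4490, 0.2857, 0.2653], E[r] = -0.9183, γ^t·E[r] = -0.300918, running G = -4.259243
t=6: π = [0.4490, 0.2857, 0.2653], E[r] = -0.9184, γ^t·E[r] = -0.240743, running G = -4.499985
t=7: π = [0.4490, 0.2857, 0.2653], E[r] = -0.9184, γ^t·E[r] = -0.192595, running G = -4.692581
t=8: π = [0.4490, 0.2857, 0.2653], E[r] = -0.9184, γ^t·E[r] = -0.154076, running G = -4.846657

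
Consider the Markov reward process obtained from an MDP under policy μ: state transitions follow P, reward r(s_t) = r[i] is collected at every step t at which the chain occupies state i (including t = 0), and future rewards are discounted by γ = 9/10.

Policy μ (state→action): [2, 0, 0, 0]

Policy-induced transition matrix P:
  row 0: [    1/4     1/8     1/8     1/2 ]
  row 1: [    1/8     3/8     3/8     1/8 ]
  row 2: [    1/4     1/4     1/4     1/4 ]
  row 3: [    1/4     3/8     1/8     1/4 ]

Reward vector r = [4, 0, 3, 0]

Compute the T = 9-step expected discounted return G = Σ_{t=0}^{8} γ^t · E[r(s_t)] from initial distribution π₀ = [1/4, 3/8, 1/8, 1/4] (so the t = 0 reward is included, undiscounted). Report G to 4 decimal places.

G = 9.2226

t=0: π = [0.2500, 0.3750, 0.1250, 0.2500], E[r] = 1.3750, γ^t·E[r] = 1.375000, running G = 1.375000
t=1: π = [0.2031, 0.2969, 0.2344, 0.2656], E[r] = 1.5156, γ^t·E[r] = 1.364063, running G = 2.739063
t=2: π = [0.2129, 0.2949, 0.2285, 0.2637], E[r] = 1.5371, γ^t·E[r] = 1.245059, running G = 3.984121
t=3: π = [0.2131, 0.2932, 0.2273, 0.2664], E[r] = 1.5344, γ^t·E[r] = 1.118595, running G = 5.102716
t=4: π = [0.2133, 0.2933, 0.2267, 0.2666], E[r] = 1.5335, γ^t·E[r] = 1.006155, running G = 6.108871
t=5: π = [0.2133, 0.2933, 0.2267, 0.2667], E[r] = 1.5333, γ^t·E[r] = 0.905424, running G = 7.014295
t=6: π = [0.2133, 0.2933, 0.2267, 0.2667], E[r] = 1.5333, γ^t·E[r] = 0.814875, running G = 7.829170
t=7: π = [0.2133, 0.2933, 0.2267, 0.2667], E[r] = 1.5333, γ^t·E[r] = 0.733388, running G = 8.562558
t=8: π = [0.2133, 0.2933, 0.2267, 0.2667], E[r] = 1.5333, γ^t·E[r] = 0.660050, running G = 9.222608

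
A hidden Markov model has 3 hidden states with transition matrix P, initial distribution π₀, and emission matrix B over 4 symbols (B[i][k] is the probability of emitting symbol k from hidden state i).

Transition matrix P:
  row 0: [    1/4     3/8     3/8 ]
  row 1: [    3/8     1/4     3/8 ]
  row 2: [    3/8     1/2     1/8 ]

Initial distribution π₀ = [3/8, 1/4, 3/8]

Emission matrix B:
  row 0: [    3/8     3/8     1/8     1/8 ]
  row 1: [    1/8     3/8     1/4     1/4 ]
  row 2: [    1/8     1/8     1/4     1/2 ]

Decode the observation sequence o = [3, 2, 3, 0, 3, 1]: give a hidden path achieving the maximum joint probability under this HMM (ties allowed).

t=0: δ = [4.688e-02, 6.250e-02, 1.875e-01]  (obs o_0=3)
t=1: δ = [8.789e-03, 2.344e-02, 5.859e-03]  ψ = [2, 2, 1]  (obs o_1=2)
t=2: δ = [1.099e-03, 1.465e-03, 4.395e-03]  ψ = [1, 1, 1]  (obs o_2=3)
t=3: δ = [6.180e-04, 2.747e-04, 6.866e-05]  ψ = [2, 2, 1]  (obs o_3=0)
t=4: δ = [1.931e-05, 5.794e-05, 1.159e-04]  ψ = [0, 0, 0]  (obs o_4=3)
t=5: δ = [1.629e-05, 2.173e-05, 2.716e-06]  ψ = [2, 2, 1]  (obs o_5=1)
backtrack: best end state = 1; path = [2, 1, 2, 0, 2, 1]

path = [2, 1, 2, 0, 2, 1]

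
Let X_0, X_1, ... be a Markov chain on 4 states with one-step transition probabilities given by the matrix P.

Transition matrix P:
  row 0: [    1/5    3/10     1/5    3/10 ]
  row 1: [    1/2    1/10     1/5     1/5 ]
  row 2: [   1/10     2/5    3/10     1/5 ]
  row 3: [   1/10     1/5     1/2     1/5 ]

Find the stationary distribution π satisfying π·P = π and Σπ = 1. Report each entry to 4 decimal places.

Balance equations π_j = Σ_i π_i·P[i][j]:
  π_0 = 1/5·π_0 + 1/2·π_1 + 1/10·π_2 + 1/10·π_3
  π_1 = 3/10·π_0 + 1/10·π_1 + 2/5·π_2 + 1/5·π_3
  π_2 = 1/5·π_0 + 1/5·π_1 + 3/10·π_2 + 1/2·π_3
  normalize: π_0 + π_1 + π_2 + π_3 = 1
Solving the linear system gives exactly π = [137/609, 52/203, 361/1218, 271/1218].

π = [0.2250, 0.2562, 0.2964, 0.2225]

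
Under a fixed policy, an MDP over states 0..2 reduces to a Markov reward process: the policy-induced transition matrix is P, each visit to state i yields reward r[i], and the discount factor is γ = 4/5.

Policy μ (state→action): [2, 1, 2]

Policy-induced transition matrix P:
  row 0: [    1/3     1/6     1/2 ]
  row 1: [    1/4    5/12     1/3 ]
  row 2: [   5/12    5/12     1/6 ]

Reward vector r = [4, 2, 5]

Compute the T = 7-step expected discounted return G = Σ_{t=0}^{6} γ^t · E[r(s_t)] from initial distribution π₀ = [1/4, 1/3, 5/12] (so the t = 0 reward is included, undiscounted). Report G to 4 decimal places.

G = 14.5206

t=0: π = [0.2500, 0.3333, 0.4167], E[r] = 3.7500, γ^t·E[r] = 3.750000, running G = 3.750000
t=1: π = [0.3403, 0.3542, 0.3056], E[r] = 3.5972, γ^t·E[r] = 2.877778, running G = 6.627778
t=2: π = [0.3293, 0.3316, 0.3391], E[r] = 3.6759, γ^t·E[r] = 2.352593, running G = 8.980370
t=3: π = [0.3340, 0.3343, 0.3317], E[r] = 3.6630, γ^t·E[r] = 1.875457, running G = 10.855827
t=4: π = [0.3331, 0.3332, 0.3337], E[r] = 3.6674, γ^t·E[r] = 1.502150, running G = 12.357977
t=5: π = [0.3334, 0.3334, 0.3332], E[r] = 3.6665, γ^t·E[r] = 1.201424, running G = 13.559401
t=6: π = [0.3333, 0.3333, 0.3334], E[r] = 3.6667, γ^t·E[r] = 0.961207, running G = 14.520608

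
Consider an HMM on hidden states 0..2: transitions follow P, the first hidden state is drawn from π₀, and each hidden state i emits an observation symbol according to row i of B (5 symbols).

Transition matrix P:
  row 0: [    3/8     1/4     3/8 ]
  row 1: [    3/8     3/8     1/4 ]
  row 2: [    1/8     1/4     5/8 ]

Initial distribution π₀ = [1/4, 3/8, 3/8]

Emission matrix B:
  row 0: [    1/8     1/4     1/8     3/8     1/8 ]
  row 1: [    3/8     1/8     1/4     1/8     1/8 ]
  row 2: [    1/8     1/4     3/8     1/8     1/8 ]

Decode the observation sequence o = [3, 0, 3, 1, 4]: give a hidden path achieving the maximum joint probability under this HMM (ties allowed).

t=0: δ = [9.375e-02, 4.688e-02, 4.688e-02]  (obs o_0=3)
t=1: δ = [4.395e-03, 8.789e-03, 4.395e-03]  ψ = [0, 0, 0]  (obs o_1=0)
t=2: δ = [1.236e-03, 4.120e-04, 3.433e-04]  ψ = [1, 1, 2]  (obs o_2=3)
t=3: δ = [1.159e-04, 3.862e-05, 1.159e-04]  ψ = [0, 0, 0]  (obs o_3=1)
t=4: δ = [5.431e-06, 3.621e-06, 9.052e-06]  ψ = [0, 0, 2]  (obs o_4=4)
backtrack: best end state = 2; path = [0, 1, 0, 2, 2]

path = [0, 1, 0, 2, 2]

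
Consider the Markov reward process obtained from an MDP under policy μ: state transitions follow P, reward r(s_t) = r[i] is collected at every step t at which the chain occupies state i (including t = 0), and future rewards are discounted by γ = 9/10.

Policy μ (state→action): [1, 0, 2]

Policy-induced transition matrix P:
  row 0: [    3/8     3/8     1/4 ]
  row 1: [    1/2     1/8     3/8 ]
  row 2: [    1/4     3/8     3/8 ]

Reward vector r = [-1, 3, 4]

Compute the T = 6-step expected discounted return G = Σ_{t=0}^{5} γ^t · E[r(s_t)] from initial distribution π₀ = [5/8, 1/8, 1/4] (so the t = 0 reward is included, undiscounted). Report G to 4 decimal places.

t=0: π = [0.6250, 0.1250, 0.2500], E[r] = 0.7500, γ^t·E[r] = 0.750000, running G = 0.750000
t=1: π = [0.3594, 0.3438, 0.2969], E[r] = 1.8594, γ^t·E[r] = 1.673438, running G = 2.423438
t=2: π = [0.3809, 0.2891, 0.3301], E[r] = 1.8066, γ^t·E[r] = 1.463379, running G = 3.886816
t=3: π = [0.3699, 0.3027, 0.3274], E[r] = 1.8479, γ^t·E[r] = 1.347119, running G = 5.233936
t=4: π = [0.3719, 0.2993, 0.3288], E[r] = 1.8411, γ^t·E[r] = 1.207942, running G = 6.441878
t=5: π = [0.3713, 0.3002, 0.3285], E[r] = 1.8432, γ^t·E[r] = 1.088412, running G = 7.530290

G = 7.5303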